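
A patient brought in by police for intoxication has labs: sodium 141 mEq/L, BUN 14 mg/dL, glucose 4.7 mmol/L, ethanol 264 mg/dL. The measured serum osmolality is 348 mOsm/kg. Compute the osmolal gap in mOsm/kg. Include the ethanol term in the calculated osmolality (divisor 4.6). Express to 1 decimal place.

-1.1 mOsm/kg

Calculated osmolality = 2·Na + glucose + BUN/2.8 + ethanol/4.6
= 2·141 + 4.7 + 14/2.8 + 264/4.6
= 282 + 4.70 + 5 + 57.39
= 349.09 mOsm/kg ≈ 349.1 mOsm/kg
Osmolar gap = measured − calculated = 348 − 349.1 = -1.1 mOsm/kg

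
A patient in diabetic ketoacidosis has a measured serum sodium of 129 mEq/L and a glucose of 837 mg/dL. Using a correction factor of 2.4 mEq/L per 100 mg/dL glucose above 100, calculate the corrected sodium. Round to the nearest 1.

Corrected Na = measured Na + 2.4 · (glucose − 100)/100
= 129 + 2.4 · (837 − 100)/100
= 129 + 17.7
= 146.7 mEq/L

147 mEq/L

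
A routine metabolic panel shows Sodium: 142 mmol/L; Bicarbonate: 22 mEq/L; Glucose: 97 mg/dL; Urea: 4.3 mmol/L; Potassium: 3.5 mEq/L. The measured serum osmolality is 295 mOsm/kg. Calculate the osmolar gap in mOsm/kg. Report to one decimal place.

Calculated osmolality = 2·Na + glucose/18 + urea
= 2·142 + 97/18 + 4.3
= 284 + 5.39 + 4.30
= 293.69 mOsm/kg ≈ 293.7 mOsm/kg
Osmolar gap = measured − calculated = 295 − 293.7 = 1.3 mOsm/kg

1.3 mOsm/kg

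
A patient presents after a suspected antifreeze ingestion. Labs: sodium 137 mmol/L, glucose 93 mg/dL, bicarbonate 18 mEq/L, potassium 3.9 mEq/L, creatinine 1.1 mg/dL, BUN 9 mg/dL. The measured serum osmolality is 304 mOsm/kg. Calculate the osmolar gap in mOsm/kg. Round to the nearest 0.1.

Calculated osmolality = 2·Na + glucose/18 + BUN/2.8
= 2·137 + 93/18 + 9/2.8
= 274 + 5.17 + 3.21
= 282.38 mOsm/kg ≈ 282.4 mOsm/kg
Osmolar gap = measured − calculated = 304 − 282.4 = 21.6 mOsm/kg

21.6 mOsm/kg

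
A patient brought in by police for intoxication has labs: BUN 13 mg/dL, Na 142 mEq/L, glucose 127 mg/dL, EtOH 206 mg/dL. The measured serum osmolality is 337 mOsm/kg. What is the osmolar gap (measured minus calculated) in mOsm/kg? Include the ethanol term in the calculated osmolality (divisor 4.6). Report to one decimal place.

Calculated osmolality = 2·Na + glucose/18 + BUN/2.8 + ethanol/4.6
= 2·142 + 127/18 + 13/2.8 + 206/4.6
= 284 + 7.06 + 4.64 + 44.78
= 340.48 mOsm/kg ≈ 340.5 mOsm/kg
Osmolar gap = measured − calculated = 337 − 340.5 = -3.5 mOsm/kg

-3.5 mOsm/kg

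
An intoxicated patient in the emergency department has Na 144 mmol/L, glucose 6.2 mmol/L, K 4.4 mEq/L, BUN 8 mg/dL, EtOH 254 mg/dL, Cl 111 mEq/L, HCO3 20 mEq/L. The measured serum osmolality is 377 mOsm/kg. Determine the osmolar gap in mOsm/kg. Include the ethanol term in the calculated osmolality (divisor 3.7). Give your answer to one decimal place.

11.3 mOsm/kg

Calculated osmolality = 2·Na + glucose + BUN/2.8 + ethanol/3.7
= 2·144 + 6.2 + 8/2.8 + 254/3.7
= 288 + 6.20 + 2.86 + 68.65
= 365.71 mOsm/kg ≈ 365.7 mOsm/kg
Osmolar gap = measured − calculated = 377 − 365.7 = 11.3 mOsm/kg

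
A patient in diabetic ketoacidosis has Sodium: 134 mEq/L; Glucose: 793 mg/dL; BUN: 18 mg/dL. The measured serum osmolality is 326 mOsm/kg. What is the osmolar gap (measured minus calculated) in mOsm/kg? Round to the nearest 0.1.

Calculated osmolality = 2·Na + glucose/18 + BUN/2.8
= 2·134 + 793/18 + 18/2.8
= 268 + 44.06 + 6.43
= 318.49 mOsm/kg ≈ 318.5 mOsm/kg
Osmolar gap = measured − calculated = 326 − 318.5 = 7.5 mOsm/kg

7.5 mOsm/kg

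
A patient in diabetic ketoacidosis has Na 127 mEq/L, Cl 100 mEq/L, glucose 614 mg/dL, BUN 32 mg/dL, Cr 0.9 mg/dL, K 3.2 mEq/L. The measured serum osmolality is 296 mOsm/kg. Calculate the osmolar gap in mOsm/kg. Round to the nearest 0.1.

-3.5 mOsm/kg

Calculated osmolality = 2·Na + glucose/18 + BUN/2.8
= 2·127 + 614/18 + 32/2.8
= 254 + 34.11 + 11.43
= 299.54 mOsm/kg ≈ 299.5 mOsm/kg
Osmolar gap = measured − calculated = 296 − 299.5 = -3.5 mOsm/kg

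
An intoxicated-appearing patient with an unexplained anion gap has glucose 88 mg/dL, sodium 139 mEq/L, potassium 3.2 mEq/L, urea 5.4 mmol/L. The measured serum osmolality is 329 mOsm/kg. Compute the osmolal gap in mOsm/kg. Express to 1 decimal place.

Calculated osmolality = 2·Na + glucose/18 + urea
= 2·139 + 88/18 + 5.4
= 278 + 4.89 + 5.40
= 288.29 mOsm/kg ≈ 288.3 mOsm/kg
Osmolar gap = measured − calculated = 329 − 288.3 = 40.7 mOsm/kg

40.7 mOsm/kg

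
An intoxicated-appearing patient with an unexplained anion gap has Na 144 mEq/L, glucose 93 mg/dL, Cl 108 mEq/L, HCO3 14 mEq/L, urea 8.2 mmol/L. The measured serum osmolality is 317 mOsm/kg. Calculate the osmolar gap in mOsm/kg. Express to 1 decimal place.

15.6 mOsm/kg

Calculated osmolality = 2·Na + glucose/18 + urea
= 2·144 + 93/18 + 8.2
= 288 + 5.17 + 8.20
= 301.37 mOsm/kg ≈ 301.4 mOsm/kg
Osmolar gap = measured − calculated = 317 − 301.4 = 15.6 mOsm/kg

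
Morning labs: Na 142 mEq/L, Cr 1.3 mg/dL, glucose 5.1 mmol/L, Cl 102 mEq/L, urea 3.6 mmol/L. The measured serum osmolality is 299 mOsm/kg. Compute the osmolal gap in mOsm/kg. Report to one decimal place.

6.3 mOsm/kg

Calculated osmolality = 2·Na + glucose + urea
= 2·142 + 5.1 + 3.6
= 284 + 5.10 + 3.60
= 292.7 mOsm/kg ≈ 292.7 mOsm/kg
Osmolar gap = measured − calculated = 299 − 292.7 = 6.3 mOsm/kg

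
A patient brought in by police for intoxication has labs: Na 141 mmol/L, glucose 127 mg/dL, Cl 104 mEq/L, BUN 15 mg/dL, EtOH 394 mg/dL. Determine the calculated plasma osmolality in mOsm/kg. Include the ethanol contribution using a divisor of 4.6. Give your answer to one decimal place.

380.1 mOsm/kg

Calculated osmolality = 2·Na + glucose/18 + BUN/2.8 + ethanol/4.6
= 2·141 + 127/18 + 15/2.8 + 394/4.6
= 282 + 7.06 + 5.36 + 85.65
= 380.07 mOsm/kg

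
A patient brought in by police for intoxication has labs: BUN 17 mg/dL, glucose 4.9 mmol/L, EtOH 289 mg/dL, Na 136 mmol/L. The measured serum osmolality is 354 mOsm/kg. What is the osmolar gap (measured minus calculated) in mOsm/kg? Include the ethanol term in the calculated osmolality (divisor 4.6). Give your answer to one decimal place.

Calculated osmolality = 2·Na + glucose + BUN/2.8 + ethanol/4.6
= 2·136 + 4.9 + 17/2.8 + 289/4.6
= 272 + 4.90 + 6.07 + 62.83
= 345.8 mOsm/kg ≈ 345.8 mOsm/kg
Osmolar gap = measured − calculated = 354 − 345.8 = 8.2 mOsm/kg

8.2 mOsm/kg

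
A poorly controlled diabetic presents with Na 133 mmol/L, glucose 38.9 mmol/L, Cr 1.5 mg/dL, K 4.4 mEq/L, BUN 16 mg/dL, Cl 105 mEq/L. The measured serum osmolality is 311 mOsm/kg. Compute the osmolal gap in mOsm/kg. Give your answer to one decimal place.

Calculated osmolality = 2·Na + glucose + BUN/2.8
= 2·133 + 38.9 + 16/2.8
= 266 + 38.90 + 5.71
= 310.61 mOsm/kg ≈ 310.6 mOsm/kg
Osmolar gap = measured − calculated = 311 − 310.6 = 0.4 mOsm/kg

0.4 mOsm/kg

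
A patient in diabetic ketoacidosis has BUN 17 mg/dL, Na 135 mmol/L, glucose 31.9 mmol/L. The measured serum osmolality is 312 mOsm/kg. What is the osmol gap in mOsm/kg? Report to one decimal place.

Calculated osmolality = 2·Na + glucose + BUN/2.8
= 2·135 + 31.9 + 17/2.8
= 270 + 31.90 + 6.07
= 307.97 mOsm/kg ≈ 308.0 mOsm/kg
Osmolar gap = measured − calculated = 312 − 308.0 = 4.0 mOsm/kg

4.0 mOsm/kg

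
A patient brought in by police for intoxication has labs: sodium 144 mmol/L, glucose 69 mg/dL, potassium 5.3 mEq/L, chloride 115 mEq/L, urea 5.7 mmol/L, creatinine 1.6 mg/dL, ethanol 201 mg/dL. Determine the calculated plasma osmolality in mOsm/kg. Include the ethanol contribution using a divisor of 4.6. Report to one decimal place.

341.2 mOsm/kg

Calculated osmolality = 2·Na + glucose/18 + urea + ethanol/4.6
= 2·144 + 69/18 + 5.7 + 201/4.6
= 288 + 3.83 + 5.70 + 43.70
= 341.23 mOsm/kg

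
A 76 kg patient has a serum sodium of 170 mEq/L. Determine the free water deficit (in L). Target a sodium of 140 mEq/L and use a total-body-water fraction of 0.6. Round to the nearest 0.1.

TBW = 0.6 · 76 = 45.6 L
Free water deficit = TBW · (Na/140 − 1)
= 45.6 · (170/140 − 1)
= 45.6 · 0.2143
= 9.77 L

9.8 L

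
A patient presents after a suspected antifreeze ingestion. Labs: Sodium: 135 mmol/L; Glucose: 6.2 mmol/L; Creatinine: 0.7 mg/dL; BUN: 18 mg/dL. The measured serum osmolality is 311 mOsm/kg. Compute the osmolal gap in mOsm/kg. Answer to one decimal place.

28.4 mOsm/kg

Calculated osmolality = 2·Na + glucose + BUN/2.8
= 2·135 + 6.2 + 18/2.8
= 270 + 6.20 + 6.43
= 282.63 mOsm/kg ≈ 282.6 mOsm/kg
Osmolar gap = measured − calculated = 311 − 282.6 = 28.4 mOsm/kg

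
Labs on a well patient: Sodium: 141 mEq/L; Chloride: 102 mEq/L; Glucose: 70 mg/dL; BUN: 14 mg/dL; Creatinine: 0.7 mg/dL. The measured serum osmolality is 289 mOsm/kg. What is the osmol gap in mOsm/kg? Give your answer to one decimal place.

Calculated osmolality = 2·Na + glucose/18 + BUN/2.8
= 2·141 + 70/18 + 14/2.8
= 282 + 3.89 + 5
= 290.89 mOsm/kg ≈ 290.9 mOsm/kg
Osmolar gap = measured − calculated = 289 − 290.9 = -1.9 mOsm/kg

-1.9 mOsm/kg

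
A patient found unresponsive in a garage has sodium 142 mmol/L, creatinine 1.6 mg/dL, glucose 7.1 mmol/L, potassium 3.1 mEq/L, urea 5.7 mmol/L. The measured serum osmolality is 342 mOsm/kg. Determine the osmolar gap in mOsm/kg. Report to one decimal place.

45.2 mOsm/kg

Calculated osmolality = 2·Na + glucose + urea
= 2·142 + 7.1 + 5.7
= 284 + 7.10 + 5.70
= 296.8 mOsm/kg ≈ 296.8 mOsm/kg
Osmolar gap = measured − calculated = 342 − 296.8 = 45.2 mOsm/kg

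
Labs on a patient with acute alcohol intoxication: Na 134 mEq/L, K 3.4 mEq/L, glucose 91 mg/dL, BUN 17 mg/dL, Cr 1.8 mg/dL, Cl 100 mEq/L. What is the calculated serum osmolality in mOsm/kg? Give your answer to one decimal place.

279.1 mOsm/kg

Calculated osmolality = 2·Na + glucose/18 + BUN/2.8
= 2·134 + 91/18 + 17/2.8
= 268 + 5.06 + 6.07
= 279.13 mOsm/kg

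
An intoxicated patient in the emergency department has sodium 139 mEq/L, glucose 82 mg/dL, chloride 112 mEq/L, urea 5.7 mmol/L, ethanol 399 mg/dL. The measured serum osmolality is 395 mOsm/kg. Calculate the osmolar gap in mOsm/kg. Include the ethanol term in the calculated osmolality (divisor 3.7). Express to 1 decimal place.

-1.1 mOsm/kg

Calculated osmolality = 2·Na + glucose/18 + urea + ethanol/3.7
= 2·139 + 82/18 + 5.7 + 399/3.7
= 278 + 4.56 + 5.70 + 107.84
= 396.1 mOsm/kg ≈ 396.1 mOsm/kg
Osmolar gap = measured − calculated = 395 − 396.1 = -1.1 mOsm/kg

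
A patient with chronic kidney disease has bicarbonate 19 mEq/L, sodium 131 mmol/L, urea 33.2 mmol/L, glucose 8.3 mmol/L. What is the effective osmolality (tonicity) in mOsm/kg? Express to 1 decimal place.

Effective osmolality excludes urea (freely permeant across cell membranes):
2·Na + glucose
= 2·131 + 8.3
= 262 + 8.3
= 270.3 mOsm/kg

270.3 mOsm/kg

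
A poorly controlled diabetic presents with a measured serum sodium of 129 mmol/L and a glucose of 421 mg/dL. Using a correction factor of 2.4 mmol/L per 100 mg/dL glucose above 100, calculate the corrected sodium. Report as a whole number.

137 mmol/L

Corrected Na = measured Na + 2.4 · (glucose − 100)/100
= 129 + 2.4 · (421 − 100)/100
= 129 + 7.7
= 136.7 mmol/L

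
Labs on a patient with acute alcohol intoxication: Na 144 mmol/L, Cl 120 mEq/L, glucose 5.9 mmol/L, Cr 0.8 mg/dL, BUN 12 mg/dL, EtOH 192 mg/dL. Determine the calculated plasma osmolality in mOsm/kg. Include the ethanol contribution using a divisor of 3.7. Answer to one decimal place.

Calculated osmolality = 2·Na + glucose + BUN/2.8 + ethanol/3.7
= 2·144 + 5.9 + 12/2.8 + 192/3.7
= 288 + 5.90 + 4.29 + 51.89
= 350.08 mOsm/kg

350.1 mOsm/kg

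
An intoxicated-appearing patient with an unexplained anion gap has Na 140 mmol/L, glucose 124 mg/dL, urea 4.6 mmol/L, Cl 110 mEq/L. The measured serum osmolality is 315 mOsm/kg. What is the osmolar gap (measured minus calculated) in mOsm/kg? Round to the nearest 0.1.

Calculated osmolality = 2·Na + glucose/18 + urea
= 2·140 + 124/18 + 4.6
= 280 + 6.89 + 4.60
= 291.49 mOsm/kg ≈ 291.5 mOsm/kg
Osmolar gap = measured − calculated = 315 − 291.5 = 23.5 mOsm/kg

23.5 mOsm/kg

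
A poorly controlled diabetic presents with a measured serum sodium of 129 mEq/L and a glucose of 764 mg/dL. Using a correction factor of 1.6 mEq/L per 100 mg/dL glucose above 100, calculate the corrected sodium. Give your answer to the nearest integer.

140 mEq/L

Corrected Na = measured Na + 1.6 · (glucose − 100)/100
= 129 + 1.6 · (764 − 100)/100
= 129 + 10.6
= 139.6 mEq/L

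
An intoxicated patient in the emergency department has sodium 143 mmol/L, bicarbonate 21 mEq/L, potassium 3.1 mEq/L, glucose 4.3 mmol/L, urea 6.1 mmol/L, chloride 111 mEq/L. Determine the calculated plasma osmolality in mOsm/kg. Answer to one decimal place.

Calculated osmolality = 2·Na + glucose + urea
= 2·143 + 4.3 + 6.1
= 286 + 4.30 + 6.10
= 296.4 mOsm/kg

296.4 mOsm/kg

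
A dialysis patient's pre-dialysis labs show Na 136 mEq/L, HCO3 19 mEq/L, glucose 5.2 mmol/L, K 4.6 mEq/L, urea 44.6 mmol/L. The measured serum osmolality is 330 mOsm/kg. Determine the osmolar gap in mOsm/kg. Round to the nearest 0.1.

8.2 mOsm/kg

Calculated osmolality = 2·Na + glucose + urea
= 2·136 + 5.2 + 44.6
= 272 + 5.20 + 44.60
= 321.8 mOsm/kg ≈ 321.8 mOsm/kg
Osmolar gap = measured − calculated = 330 − 321.8 = 8.2 mOsm/kg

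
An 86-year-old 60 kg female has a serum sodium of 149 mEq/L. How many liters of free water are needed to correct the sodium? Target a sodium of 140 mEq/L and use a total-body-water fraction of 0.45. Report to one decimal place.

TBW = 0.45 · 60 = 27 L
Free water deficit = TBW · (Na/140 − 1)
= 27 · (149/140 − 1)
= 27 · 0.0643
= 1.74 L

1.7 L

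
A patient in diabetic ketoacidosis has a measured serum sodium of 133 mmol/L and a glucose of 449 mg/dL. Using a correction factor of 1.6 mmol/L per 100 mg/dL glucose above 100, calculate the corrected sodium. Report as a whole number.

139 mmol/L

Corrected Na = measured Na + 1.6 · (glucose − 100)/100
= 133 + 1.6 · (449 − 100)/100
= 133 + 5.6
= 138.6 mmol/L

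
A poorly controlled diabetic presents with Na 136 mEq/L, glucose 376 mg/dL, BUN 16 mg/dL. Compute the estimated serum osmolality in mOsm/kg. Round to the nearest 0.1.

298.6 mOsm/kg

Calculated osmolality = 2·Na + glucose/18 + BUN/2.8
= 2·136 + 376/18 + 16/2.8
= 272 + 20.89 + 5.71
= 298.6 mOsm/kg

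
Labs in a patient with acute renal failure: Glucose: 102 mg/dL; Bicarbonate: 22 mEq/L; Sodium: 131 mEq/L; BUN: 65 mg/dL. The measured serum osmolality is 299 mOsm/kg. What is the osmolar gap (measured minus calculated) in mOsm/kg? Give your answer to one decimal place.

Calculated osmolality = 2·Na + glucose/18 + BUN/2.8
= 2·131 + 102/18 + 65/2.8
= 262 + 5.67 + 23.21
= 290.88 mOsm/kg ≈ 290.9 mOsm/kg
Osmolar gap = measured − calculated = 299 − 290.9 = 8.1 mOsm/kg

8.1 mOsm/kg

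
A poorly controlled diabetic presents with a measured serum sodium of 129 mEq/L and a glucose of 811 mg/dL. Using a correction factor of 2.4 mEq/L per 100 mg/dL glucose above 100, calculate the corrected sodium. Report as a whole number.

146 mEq/L

Corrected Na = measured Na + 2.4 · (glucose − 100)/100
= 129 + 2.4 · (811 − 100)/100
= 129 + 17.1
= 146.1 mEq/L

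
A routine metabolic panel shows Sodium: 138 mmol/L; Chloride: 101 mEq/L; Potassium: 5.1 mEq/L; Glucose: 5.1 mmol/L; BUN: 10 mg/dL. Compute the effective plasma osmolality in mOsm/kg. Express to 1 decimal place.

281.1 mOsm/kg

Effective osmolality excludes urea (freely permeant across cell membranes):
2·Na + glucose
= 2·138 + 5.1
= 276 + 5.1
= 281.1 mOsm/kg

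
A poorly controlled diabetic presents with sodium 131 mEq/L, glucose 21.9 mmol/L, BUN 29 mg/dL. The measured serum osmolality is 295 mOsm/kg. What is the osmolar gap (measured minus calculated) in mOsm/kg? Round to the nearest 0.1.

Calculated osmolality = 2·Na + glucose + BUN/2.8
= 2·131 + 21.9 + 29/2.8
= 262 + 21.90 + 10.36
= 294.26 mOsm/kg ≈ 294.3 mOsm/kg
Osmolar gap = measured − calculated = 295 − 294.3 = 0.7 mOsm/kg

0.7 mOsm/kg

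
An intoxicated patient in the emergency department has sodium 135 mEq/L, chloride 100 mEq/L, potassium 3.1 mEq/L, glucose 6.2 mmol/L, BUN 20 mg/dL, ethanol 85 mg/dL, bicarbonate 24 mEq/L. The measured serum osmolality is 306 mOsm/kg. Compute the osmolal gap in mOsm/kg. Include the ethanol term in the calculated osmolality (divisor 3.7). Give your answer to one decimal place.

Calculated osmolality = 2·Na + glucose + BUN/2.8 + ethanol/3.7
= 2·135 + 6.2 + 20/2.8 + 85/3.7
= 270 + 6.20 + 7.14 + 22.97
= 306.31 mOsm/kg ≈ 306.3 mOsm/kg
Osmolar gap = measured − calculated = 306 − 306.3 = -0.3 mOsm/kg

-0.3 mOsm/kg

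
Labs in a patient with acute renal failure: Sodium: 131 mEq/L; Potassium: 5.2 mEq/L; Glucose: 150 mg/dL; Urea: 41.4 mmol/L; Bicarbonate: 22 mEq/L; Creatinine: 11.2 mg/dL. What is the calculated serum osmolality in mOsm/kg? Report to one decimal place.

Calculated osmolality = 2·Na + glucose/18 + urea
= 2·131 + 150/18 + 41.4
= 262 + 8.33 + 41.40
= 311.73 mOsm/kg

311.7 mOsm/kg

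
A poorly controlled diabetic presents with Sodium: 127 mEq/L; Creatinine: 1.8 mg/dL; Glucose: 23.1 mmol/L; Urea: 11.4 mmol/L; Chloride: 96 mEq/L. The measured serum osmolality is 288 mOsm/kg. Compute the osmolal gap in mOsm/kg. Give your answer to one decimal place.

-0.5 mOsm/kg

Calculated osmolality = 2·Na + glucose + urea
= 2·127 + 23.1 + 11.4
= 254 + 23.10 + 11.40
= 288.5 mOsm/kg ≈ 288.5 mOsm/kg
Osmolar gap = measured − calculated = 288 − 288.5 = -0.5 mOsm/kg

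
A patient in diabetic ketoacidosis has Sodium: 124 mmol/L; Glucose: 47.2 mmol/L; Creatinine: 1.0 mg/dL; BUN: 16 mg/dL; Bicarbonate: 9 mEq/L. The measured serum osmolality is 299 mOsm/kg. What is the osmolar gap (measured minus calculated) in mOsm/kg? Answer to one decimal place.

Calculated osmolality = 2·Na + glucose + BUN/2.8
= 2·124 + 47.2 + 16/2.8
= 248 + 47.20 + 5.71
= 300.91 mOsm/kg ≈ 300.9 mOsm/kg
Osmolar gap = measured − calculated = 299 − 300.9 = -1.9 mOsm/kg

-1.9 mOsm/kg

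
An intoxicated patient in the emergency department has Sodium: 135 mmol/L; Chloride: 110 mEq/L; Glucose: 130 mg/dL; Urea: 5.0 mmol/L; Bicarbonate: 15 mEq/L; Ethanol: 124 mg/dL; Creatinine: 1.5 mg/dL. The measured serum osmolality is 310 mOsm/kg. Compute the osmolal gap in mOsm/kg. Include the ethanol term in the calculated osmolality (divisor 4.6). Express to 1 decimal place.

0.8 mOsm/kg

Calculated osmolality = 2·Na + glucose/18 + urea + ethanol/4.6
= 2·135 + 130/18 + 5 + 124/4.6
= 270 + 7.22 + 5 + 26.96
= 309.18 mOsm/kg ≈ 309.2 mOsm/kg
Osmolar gap = measured − calculated = 310 − 309.2 = 0.8 mOsm/kg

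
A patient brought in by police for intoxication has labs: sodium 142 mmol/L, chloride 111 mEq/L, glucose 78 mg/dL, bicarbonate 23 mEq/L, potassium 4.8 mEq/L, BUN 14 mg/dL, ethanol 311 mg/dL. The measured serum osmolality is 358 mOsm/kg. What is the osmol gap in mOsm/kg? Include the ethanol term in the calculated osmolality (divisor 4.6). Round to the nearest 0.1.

Calculated osmolality = 2·Na + glucose/18 + BUN/2.8 + ethanol/4.6
= 2·142 + 78/18 + 14/2.8 + 311/4.6
= 284 + 4.33 + 5 + 67.61
= 360.94 mOsm/kg ≈ 360.9 mOsm/kg
Osmolar gap = measured − calculated = 358 − 360.9 = -2.9 mOsm/kg

-2.9 mOsm/kg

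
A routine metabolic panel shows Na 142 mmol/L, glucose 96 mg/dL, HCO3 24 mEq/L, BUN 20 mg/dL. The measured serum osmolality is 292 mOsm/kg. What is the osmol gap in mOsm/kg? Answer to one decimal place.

Calculated osmolality = 2·Na + glucose/18 + BUN/2.8
= 2·142 + 96/18 + 20/2.8
= 284 + 5.33 + 7.14
= 296.47 mOsm/kg ≈ 296.5 mOsm/kg
Osmolar gap = measured − calculated = 292 − 296.5 = -4.5 mOsm/kg

-4.5 mOsm/kg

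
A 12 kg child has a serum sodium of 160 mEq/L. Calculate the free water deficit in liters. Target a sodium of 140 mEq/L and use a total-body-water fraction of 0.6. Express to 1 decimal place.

TBW = 0.6 · 12 = 7.2 L
Free water deficit = TBW · (Na/140 − 1)
= 7.2 · (160/140 − 1)
= 7.2 · 0.1429
= 1.03 L

1.0 L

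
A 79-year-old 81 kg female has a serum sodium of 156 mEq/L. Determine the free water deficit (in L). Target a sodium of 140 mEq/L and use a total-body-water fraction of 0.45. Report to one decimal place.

TBW = 0.45 · 81 = 36.45 L
Free water deficit = TBW · (Na/140 − 1)
= 36.45 · (156/140 − 1)
= 36.45 · 0.1143
= 4.17 L

4.2 L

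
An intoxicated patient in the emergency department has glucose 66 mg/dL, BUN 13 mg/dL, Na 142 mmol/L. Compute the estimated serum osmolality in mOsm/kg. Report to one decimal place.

292.3 mOsm/kg

Calculated osmolality = 2·Na + glucose/18 + BUN/2.8
= 2·142 + 66/18 + 13/2.8
= 284 + 3.67 + 4.64
= 292.31 mOsm/kg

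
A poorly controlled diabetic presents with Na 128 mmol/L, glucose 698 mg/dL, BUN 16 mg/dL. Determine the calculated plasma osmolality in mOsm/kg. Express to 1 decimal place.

300.5 mOsm/kg

Calculated osmolality = 2·Na + glucose/18 + BUN/2.8
= 2·128 + 698/18 + 16/2.8
= 256 + 38.78 + 5.71
= 300.49 mOsm/kg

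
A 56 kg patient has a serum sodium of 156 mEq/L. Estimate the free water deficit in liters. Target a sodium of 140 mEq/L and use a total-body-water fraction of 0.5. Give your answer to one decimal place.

TBW = 0.5 · 56 = 28 L
Free water deficit = TBW · (Na/140 − 1)
= 28 · (156/140 − 1)
= 28 · 0.1143
= 3.2 L

3.2 L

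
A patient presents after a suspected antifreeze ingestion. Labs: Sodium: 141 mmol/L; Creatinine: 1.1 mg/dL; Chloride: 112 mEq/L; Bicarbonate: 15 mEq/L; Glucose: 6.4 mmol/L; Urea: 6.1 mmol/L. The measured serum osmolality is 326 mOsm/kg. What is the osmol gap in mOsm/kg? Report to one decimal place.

31.5 mOsm/kg

Calculated osmolality = 2·Na + glucose + urea
= 2·141 + 6.4 + 6.1
= 282 + 6.40 + 6.10
= 294.5 mOsm/kg ≈ 294.5 mOsm/kg
Osmolar gap = measured − calculated = 326 − 294.5 = 31.5 mOsm/kg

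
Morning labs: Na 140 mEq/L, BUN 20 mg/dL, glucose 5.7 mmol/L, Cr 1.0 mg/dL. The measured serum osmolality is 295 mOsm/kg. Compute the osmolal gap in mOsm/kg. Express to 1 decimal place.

2.2 mOsm/kg

Calculated osmolality = 2·Na + glucose + BUN/2.8
= 2·140 + 5.7 + 20/2.8
= 280 + 5.70 + 7.14
= 292.84 mOsm/kg ≈ 292.8 mOsm/kg
Osmolar gap = measured − calculated = 295 − 292.8 = 2.2 mOsm/kg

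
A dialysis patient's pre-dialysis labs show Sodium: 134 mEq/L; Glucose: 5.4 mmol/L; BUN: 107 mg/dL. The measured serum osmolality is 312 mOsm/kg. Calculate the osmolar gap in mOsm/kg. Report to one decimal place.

Calculated osmolality = 2·Na + glucose + BUN/2.8
= 2·134 + 5.4 + 107/2.8
= 268 + 5.40 + 38.21
= 311.61 mOsm/kg ≈ 311.6 mOsm/kg
Osmolar gap = measured − calculated = 312 − 311.6 = 0.4 mOsm/kg

0.4 mOsm/kg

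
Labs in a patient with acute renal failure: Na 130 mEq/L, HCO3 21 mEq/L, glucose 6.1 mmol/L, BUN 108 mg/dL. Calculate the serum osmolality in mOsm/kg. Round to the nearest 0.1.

Calculated osmolality = 2·Na + glucose + BUN/2.8
= 2·130 + 6.1 + 108/2.8
= 260 + 6.10 + 38.57
= 304.67 mOsm/kg

304.7 mOsm/kg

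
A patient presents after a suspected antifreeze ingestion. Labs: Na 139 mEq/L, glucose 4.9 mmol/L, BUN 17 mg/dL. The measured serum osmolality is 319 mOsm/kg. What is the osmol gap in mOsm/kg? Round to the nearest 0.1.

30.0 mOsm/kg

Calculated osmolality = 2·Na + glucose + BUN/2.8
= 2·139 + 4.9 + 17/2.8
= 278 + 4.90 + 6.07
= 288.97 mOsm/kg ≈ 289.0 mOsm/kg
Osmolar gap = measured − calculated = 319 − 289.0 = 30.0 mOsm/kg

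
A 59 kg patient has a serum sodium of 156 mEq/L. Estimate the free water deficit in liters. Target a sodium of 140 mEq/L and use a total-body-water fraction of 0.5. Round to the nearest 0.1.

TBW = 0.5 · 59 = 29.5 L
Free water deficit = TBW · (Na/140 − 1)
= 29.5 · (156/140 − 1)
= 29.5 · 0.1143
= 3.37 L

3.4 L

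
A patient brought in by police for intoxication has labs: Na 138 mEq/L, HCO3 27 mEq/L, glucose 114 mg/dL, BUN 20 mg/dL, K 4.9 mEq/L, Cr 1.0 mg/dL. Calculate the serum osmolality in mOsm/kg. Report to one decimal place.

Calculated osmolality = 2·Na + glucose/18 + BUN/2.8
= 2·138 + 114/18 + 20/2.8
= 276 + 6.33 + 7.14
= 289.47 mOsm/kg

289.5 mOsm/kg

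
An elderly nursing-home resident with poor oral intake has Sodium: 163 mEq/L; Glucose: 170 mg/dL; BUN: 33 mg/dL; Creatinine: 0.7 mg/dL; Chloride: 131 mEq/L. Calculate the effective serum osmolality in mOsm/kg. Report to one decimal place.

Effective osmolality excludes urea (freely permeant across cell membranes):
2·Na + glucose/18
= 2·163 + 170/18
= 326 + 9.44
= 335.44 mOsm/kg

335.4 mOsm/kg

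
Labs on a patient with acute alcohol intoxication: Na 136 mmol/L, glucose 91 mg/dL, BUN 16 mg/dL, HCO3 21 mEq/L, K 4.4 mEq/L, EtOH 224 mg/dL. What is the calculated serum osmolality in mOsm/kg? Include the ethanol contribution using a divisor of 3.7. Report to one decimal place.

Calculated osmolality = 2·Na + glucose/18 + BUN/2.8 + ethanol/3.7
= 2·136 + 91/18 + 16/2.8 + 224/3.7
= 272 + 5.06 + 5.71 + 60.54
= 343.31 mOsm/kg

343.3 mOsm/kg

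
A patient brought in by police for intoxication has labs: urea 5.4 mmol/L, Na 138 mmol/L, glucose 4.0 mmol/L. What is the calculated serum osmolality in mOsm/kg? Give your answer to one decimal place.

Calculated osmolality = 2·Na + glucose + urea
= 2·138 + 4 + 5.4
= 276 + 4 + 5.40
= 285.4 mOsm/kg

285.4 mOsm/kg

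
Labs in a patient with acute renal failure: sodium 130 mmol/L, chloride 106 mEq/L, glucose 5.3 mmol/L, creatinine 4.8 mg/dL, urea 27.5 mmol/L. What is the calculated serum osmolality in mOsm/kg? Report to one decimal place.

292.8 mOsm/kg

Calculated osmolality = 2·Na + glucose + urea
= 2·130 + 5.3 + 27.5
= 260 + 5.30 + 27.50
= 292.8 mOsm/kg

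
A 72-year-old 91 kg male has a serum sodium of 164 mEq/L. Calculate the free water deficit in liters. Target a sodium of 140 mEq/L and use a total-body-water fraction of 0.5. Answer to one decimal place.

TBW = 0.5 · 91 = 45.5 L
Free water deficit = TBW · (Na/140 − 1)
= 45.5 · (164/140 − 1)
= 45.5 · 0.1714
= 7.8 L

7.8 L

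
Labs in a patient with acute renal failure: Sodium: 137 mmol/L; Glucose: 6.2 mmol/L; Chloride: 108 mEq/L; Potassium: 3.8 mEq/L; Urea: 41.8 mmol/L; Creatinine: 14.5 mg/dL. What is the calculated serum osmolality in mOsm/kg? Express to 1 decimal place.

Calculated osmolality = 2·Na + glucose + urea
= 2·137 + 6.2 + 41.8
= 274 + 6.20 + 41.80
= 322 mOsm/kg

322.0 mOsm/kg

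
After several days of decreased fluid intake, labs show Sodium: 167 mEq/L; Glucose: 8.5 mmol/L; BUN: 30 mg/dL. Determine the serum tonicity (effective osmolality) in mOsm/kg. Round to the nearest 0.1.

Effective osmolality excludes urea (freely permeant across cell membranes):
2·Na + glucose
= 2·167 + 8.5
= 334 + 8.5
= 342.5 mOsm/kg

342.5 mOsm/kg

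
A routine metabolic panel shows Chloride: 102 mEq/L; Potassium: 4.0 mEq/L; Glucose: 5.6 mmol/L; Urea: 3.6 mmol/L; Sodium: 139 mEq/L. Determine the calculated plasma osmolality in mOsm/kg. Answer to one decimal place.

287.2 mOsm/kg

Calculated osmolality = 2·Na + glucose + urea
= 2·139 + 5.6 + 3.6
= 278 + 5.60 + 3.60
= 287.2 mOsm/kg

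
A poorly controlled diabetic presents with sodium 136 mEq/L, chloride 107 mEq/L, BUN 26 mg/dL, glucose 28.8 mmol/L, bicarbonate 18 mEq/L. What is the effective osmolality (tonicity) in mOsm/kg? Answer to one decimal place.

300.8 mOsm/kg

Effective osmolality excludes urea (freely permeant across cell membranes):
2·Na + glucose
= 2·136 + 28.8
= 272 + 28.8
= 300.8 mOsm/kg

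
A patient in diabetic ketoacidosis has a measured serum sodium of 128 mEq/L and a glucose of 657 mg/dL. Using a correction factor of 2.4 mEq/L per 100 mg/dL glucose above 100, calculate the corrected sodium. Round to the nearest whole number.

Corrected Na = measured Na + 2.4 · (glucose − 100)/100
= 128 + 2.4 · (657 − 100)/100
= 128 + 13.4
= 141.4 mEq/L

141 mEq/L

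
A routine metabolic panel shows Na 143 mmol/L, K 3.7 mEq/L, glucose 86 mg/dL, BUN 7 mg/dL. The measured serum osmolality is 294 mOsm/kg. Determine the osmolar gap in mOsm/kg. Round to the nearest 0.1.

Calculated osmolality = 2·Na + glucose/18 + BUN/2.8
= 2·143 + 86/18 + 7/2.8
= 286 + 4.78 + 2.50
= 293.28 mOsm/kg ≈ 293.3 mOsm/kg
Osmolar gap = measured − calculated = 294 − 293.3 = 0.7 mOsm/kg

0.7 mOsm/kg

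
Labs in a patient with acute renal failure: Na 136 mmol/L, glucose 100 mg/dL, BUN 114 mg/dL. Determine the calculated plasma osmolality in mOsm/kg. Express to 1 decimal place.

318.3 mOsm/kg

Calculated osmolality = 2·Na + glucose/18 + BUN/2.8
= 2·136 + 100/18 + 114/2.8
= 272 + 5.56 + 40.71
= 318.27 mOsm/kg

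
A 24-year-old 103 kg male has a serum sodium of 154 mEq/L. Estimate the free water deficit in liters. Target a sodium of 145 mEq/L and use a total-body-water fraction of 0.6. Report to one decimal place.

3.8 L

TBW = 0.6 · 103 = 61.8 L
Free water deficit = TBW · (Na/145 − 1)
= 61.8 · (154/145 − 1)
= 61.8 · 0.0621
= 3.84 L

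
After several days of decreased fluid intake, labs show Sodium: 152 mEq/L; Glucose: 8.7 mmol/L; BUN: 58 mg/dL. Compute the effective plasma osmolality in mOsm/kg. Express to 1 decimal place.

312.7 mOsm/kg

Effective osmolality excludes urea (freely permeant across cell membranes):
2·Na + glucose
= 2·152 + 8.7
= 304 + 8.7
= 312.7 mOsm/kg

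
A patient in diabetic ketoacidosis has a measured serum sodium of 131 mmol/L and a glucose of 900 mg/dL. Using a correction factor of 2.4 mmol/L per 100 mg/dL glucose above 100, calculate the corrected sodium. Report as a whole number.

Corrected Na = measured Na + 2.4 · (glucose − 100)/100
= 131 + 2.4 · (900 − 100)/100
= 131 + 19.2
= 150.2 mmol/L

150 mmol/L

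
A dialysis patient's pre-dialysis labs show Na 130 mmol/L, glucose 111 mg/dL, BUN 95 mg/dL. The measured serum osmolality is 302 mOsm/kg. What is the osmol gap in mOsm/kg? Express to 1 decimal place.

1.9 mOsm/kg

Calculated osmolality = 2·Na + glucose/18 + BUN/2.8
= 2·130 + 111/18 + 95/2.8
= 260 + 6.17 + 33.93
= 300.1 mOsm/kg ≈ 300.1 mOsm/kg
Osmolar gap = measured − calculated = 302 − 300.1 = 1.9 mOsm/kg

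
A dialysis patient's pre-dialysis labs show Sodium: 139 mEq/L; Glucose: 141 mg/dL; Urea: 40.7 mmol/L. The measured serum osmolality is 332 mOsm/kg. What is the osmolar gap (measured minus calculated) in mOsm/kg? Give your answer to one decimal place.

5.5 mOsm/kg

Calculated osmolality = 2·Na + glucose/18 + urea
= 2·139 + 141/18 + 40.7
= 278 + 7.83 + 40.70
= 326.53 mOsm/kg ≈ 326.5 mOsm/kg
Osmolar gap = measured − calculated = 332 − 326.5 = 5.5 mOsm/kg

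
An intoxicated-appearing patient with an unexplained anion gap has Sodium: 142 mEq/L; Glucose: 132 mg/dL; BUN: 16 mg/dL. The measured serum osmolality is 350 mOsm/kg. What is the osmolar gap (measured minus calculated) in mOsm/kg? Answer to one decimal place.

Calculated osmolality = 2·Na + glucose/18 + BUN/2.8
= 2·142 + 132/18 + 16/2.8
= 284 + 7.33 + 5.71
= 297.04 mOsm/kg ≈ 297.0 mOsm/kg
Osmolar gap = measured − calculated = 350 − 297.0 = 53.0 mOsm/kg

53.0 mOsm/kg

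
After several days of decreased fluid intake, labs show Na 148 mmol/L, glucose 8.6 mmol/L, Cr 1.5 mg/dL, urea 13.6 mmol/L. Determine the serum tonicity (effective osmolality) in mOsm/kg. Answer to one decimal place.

Effective osmolality excludes urea (freely permeant across cell membranes):
2·Na + glucose
= 2·148 + 8.6
= 296 + 8.6
= 304.6 mOsm/kg

304.6 mOsm/kg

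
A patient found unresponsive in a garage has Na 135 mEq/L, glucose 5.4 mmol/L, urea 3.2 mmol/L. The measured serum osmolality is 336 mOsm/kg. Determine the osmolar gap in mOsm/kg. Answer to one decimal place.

57.4 mOsm/kg

Calculated osmolality = 2·Na + glucose + urea
= 2·135 + 5.4 + 3.2
= 270 + 5.40 + 3.20
= 278.6 mOsm/kg ≈ 278.6 mOsm/kg
Osmolar gap = measured − calculated = 336 − 278.6 = 57.4 mOsm/kg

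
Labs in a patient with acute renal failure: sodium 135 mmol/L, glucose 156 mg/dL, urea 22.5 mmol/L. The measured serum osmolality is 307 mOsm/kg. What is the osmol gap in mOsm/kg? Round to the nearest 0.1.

5.8 mOsm/kg

Calculated osmolality = 2·Na + glucose/18 + urea
= 2·135 + 156/18 + 22.5
= 270 + 8.67 + 22.50
= 301.17 mOsm/kg ≈ 301.2 mOsm/kg
Osmolar gap = measured − calculated = 307 − 301.2 = 5.8 mOsm/kg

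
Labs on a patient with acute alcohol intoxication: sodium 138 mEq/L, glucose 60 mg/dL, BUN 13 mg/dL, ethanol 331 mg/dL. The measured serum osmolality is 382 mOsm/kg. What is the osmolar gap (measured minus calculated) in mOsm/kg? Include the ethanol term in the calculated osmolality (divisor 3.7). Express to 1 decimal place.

Calculated osmolality = 2·Na + glucose/18 + BUN/2.8 + ethanol/3.7
= 2·138 + 60/18 + 13/2.8 + 331/3.7
= 276 + 3.33 + 4.64 + 89.46
= 373.43 mOsm/kg ≈ 373.4 mOsm/kg
Osmolar gap = measured − calculated = 382 − 373.4 = 8.6 mOsm/kg

8.6 mOsm/kg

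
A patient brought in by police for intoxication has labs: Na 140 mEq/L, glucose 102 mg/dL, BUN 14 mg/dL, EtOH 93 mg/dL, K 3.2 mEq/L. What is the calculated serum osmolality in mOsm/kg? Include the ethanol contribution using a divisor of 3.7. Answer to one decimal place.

315.8 mOsm/kg

Calculated osmolality = 2·Na + glucose/18 + BUN/2.8 + ethanol/3.7
= 2·140 + 102/18 + 14/2.8 + 93/3.7
= 280 + 5.67 + 5 + 25.14
= 315.81 mOsm/kg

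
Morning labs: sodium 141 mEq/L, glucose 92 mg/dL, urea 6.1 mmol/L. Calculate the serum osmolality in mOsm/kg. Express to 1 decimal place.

Calculated osmolality = 2·Na + glucose/18 + urea
= 2·141 + 92/18 + 6.1
= 282 + 5.11 + 6.10
= 293.21 mOsm/kg

293.2 mOsm/kg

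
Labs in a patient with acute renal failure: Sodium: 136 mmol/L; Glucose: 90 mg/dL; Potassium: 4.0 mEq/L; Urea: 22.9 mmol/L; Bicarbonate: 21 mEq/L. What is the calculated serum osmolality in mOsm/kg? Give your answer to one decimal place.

299.9 mOsm/kg

Calculated osmolality = 2·Na + glucose/18 + urea
= 2·136 + 90/18 + 22.9
= 272 + 5 + 22.90
= 299.9 mOsm/kg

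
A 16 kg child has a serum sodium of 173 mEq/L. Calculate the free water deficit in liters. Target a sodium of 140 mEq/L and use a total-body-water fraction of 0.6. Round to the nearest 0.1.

TBW = 0.6 · 16 = 9.6 L
Free water deficit = TBW · (Na/140 − 1)
= 9.6 · (173/140 − 1)
= 9.6 · 0.2357
= 2.26 L

2.3 L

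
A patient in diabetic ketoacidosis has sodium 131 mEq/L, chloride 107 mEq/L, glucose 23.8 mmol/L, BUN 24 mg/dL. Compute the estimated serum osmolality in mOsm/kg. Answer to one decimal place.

294.4 mOsm/kg

Calculated osmolality = 2·Na + glucose + BUN/2.8
= 2·131 + 23.8 + 24/2.8
= 262 + 23.80 + 8.57
= 294.37 mOsm/kg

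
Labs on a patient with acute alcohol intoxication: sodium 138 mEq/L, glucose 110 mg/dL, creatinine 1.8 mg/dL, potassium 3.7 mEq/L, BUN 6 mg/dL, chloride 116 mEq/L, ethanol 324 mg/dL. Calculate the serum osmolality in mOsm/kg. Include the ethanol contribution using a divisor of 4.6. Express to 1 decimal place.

354.7 mOsm/kg

Calculated osmolality = 2·Na + glucose/18 + BUN/2.8 + ethanol/4.6
= 2·138 + 110/18 + 6/2.8 + 324/4.6
= 276 + 6.11 + 2.14 + 70.43
= 354.68 mOsm/kg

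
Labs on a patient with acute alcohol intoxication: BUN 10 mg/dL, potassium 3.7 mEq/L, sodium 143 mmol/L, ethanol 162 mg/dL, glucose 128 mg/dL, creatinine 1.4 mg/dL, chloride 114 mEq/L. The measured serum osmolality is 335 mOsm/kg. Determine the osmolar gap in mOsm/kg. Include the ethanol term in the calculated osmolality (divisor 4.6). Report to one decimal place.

3.1 mOsm/kg

Calculated osmolality = 2·Na + glucose/18 + BUN/2.8 + ethanol/4.6
= 2·143 + 128/18 + 10/2.8 + 162/4.6
= 286 + 7.11 + 3.57 + 35.22
= 331.9 mOsm/kg ≈ 331.9 mOsm/kg
Osmolar gap = measured − calculated = 335 − 331.9 = 3.1 mOsm/kg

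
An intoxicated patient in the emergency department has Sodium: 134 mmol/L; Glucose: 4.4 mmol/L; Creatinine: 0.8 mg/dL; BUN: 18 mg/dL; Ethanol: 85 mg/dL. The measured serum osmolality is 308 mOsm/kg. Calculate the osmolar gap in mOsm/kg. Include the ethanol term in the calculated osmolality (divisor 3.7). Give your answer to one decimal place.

Calculated osmolality = 2·Na + glucose + BUN/2.8 + ethanol/3.7
= 2·134 + 4.4 + 18/2.8 + 85/3.7
= 268 + 4.40 + 6.43 + 22.97
= 301.8 mOsm/kg ≈ 301.8 mOsm/kg
Osmolar gap = measured − calculated = 308 − 301.8 = 6.2 mOsm/kg

6.2 mOsm/kg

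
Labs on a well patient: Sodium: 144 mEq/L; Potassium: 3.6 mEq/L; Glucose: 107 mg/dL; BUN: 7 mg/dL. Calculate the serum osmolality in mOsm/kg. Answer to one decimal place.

Calculated osmolality = 2·Na + glucose/18 + BUN/2.8
= 2·144 + 107/18 + 7/2.8
= 288 + 5.94 + 2.50
= 296.44 mOsm/kg

296.4 mOsm/kg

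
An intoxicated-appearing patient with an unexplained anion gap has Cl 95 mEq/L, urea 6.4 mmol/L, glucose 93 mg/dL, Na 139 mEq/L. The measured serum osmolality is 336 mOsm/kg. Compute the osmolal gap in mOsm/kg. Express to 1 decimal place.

46.4 mOsm/kg

Calculated osmolality = 2·Na + glucose/18 + urea
= 2·139 + 93/18 + 6.4
= 278 + 5.17 + 6.40
= 289.57 mOsm/kg ≈ 289.6 mOsm/kg
Osmolar gap = measured − calculated = 336 − 289.6 = 46.4 mOsm/kg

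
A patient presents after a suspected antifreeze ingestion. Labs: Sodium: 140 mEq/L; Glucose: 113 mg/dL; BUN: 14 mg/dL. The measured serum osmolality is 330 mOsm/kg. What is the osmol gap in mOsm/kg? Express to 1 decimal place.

38.7 mOsm/kg

Calculated osmolality = 2·Na + glucose/18 + BUN/2.8
= 2·140 + 113/18 + 14/2.8
= 280 + 6.28 + 5
= 291.28 mOsm/kg ≈ 291.3 mOsm/kg
Osmolar gap = measured − calculated = 330 − 291.3 = 38.7 mOsm/kg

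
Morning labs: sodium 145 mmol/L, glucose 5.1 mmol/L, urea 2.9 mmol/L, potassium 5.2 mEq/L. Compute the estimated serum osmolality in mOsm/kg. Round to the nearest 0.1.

Calculated osmolality = 2·Na + glucose + urea
= 2·145 + 5.1 + 2.9
= 290 + 5.10 + 2.90
= 298 mOsm/kg

298.0 mOsm/kg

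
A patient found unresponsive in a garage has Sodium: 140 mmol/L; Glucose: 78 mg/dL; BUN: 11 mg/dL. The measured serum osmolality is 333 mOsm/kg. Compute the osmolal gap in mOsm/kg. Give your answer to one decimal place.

44.7 mOsm/kg

Calculated osmolality = 2·Na + glucose/18 + BUN/2.8
= 2·140 + 78/18 + 11/2.8
= 280 + 4.33 + 3.93
= 288.26 mOsm/kg ≈ 288.3 mOsm/kg
Osmolar gap = measured − calculated = 333 − 288.3 = 44.7 mOsm/kg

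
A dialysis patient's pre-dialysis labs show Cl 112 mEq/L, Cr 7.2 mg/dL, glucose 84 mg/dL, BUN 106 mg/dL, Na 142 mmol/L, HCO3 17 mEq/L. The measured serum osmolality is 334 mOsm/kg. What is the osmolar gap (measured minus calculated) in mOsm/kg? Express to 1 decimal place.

Calculated osmolality = 2·Na + glucose/18 + BUN/2.8
= 2·142 + 84/18 + 106/2.8
= 284 + 4.67 + 37.86
= 326.53 mOsm/kg ≈ 326.5 mOsm/kg
Osmolar gap = measured − calculated = 334 − 326.5 = 7.5 mOsm/kg

7.5 mOsm/kg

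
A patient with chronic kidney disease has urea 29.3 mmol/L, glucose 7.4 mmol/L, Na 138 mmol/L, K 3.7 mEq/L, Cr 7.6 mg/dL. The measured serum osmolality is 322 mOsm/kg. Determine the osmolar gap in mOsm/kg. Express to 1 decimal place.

9.3 mOsm/kg

Calculated osmolality = 2·Na + glucose + urea
= 2·138 + 7.4 + 29.3
= 276 + 7.40 + 29.30
= 312.7 mOsm/kg ≈ 312.7 mOsm/kg
Osmolar gap = measured − calculated = 322 − 312.7 = 9.3 mOsm/kg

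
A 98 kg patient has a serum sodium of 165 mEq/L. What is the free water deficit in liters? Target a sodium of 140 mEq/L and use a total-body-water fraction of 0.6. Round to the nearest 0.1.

10.5 L

TBW = 0.6 · 98 = 58.8 L
Free water deficit = TBW · (Na/140 − 1)
= 58.8 · (165/140 − 1)
= 58.8 · 0.1786
= 10.5 L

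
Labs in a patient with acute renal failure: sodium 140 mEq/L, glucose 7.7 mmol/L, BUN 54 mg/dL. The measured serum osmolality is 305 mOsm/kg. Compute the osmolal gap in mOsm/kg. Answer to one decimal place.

Calculated osmolality = 2·Na + glucose + BUN/2.8
= 2·140 + 7.7 + 54/2.8
= 280 + 7.70 + 19.29
= 306.99 mOsm/kg ≈ 307.0 mOsm/kg
Osmolar gap = measured − calculated = 305 − 307.0 = -2.0 mOsm/kg

-2.0 mOsm/kg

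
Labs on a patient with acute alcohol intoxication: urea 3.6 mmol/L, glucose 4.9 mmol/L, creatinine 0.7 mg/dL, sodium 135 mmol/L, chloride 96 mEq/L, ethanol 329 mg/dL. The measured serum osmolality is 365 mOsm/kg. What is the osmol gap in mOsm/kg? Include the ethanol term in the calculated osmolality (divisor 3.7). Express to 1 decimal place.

Calculated osmolality = 2·Na + glucose + urea + ethanol/3.7
= 2·135 + 4.9 + 3.6 + 329/3.7
= 270 + 4.90 + 3.60 + 88.92
= 367.42 mOsm/kg ≈ 367.4 mOsm/kg
Osmolar gap = measured − calculated = 365 − 367.4 = -2.4 mOsm/kg

-2.4 mOsm/kg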